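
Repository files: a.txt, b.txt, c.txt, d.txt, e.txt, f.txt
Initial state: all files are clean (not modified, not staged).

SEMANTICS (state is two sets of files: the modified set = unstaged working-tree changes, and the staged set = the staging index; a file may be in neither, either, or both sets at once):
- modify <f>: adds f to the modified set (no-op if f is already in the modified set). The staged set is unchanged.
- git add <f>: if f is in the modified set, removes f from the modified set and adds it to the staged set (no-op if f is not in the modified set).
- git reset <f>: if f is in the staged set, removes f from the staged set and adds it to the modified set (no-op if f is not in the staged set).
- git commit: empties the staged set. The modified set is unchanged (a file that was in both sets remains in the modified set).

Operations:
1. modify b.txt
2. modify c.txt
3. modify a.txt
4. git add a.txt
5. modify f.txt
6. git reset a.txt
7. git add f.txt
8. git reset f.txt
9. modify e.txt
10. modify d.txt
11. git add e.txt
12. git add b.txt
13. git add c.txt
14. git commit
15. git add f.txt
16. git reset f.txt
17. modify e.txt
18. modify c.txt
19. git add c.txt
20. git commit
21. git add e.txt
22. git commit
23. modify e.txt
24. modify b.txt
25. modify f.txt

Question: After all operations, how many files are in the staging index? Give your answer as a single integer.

Answer: 0

Derivation:
After op 1 (modify b.txt): modified={b.txt} staged={none}
After op 2 (modify c.txt): modified={b.txt, c.txt} staged={none}
After op 3 (modify a.txt): modified={a.txt, b.txt, c.txt} staged={none}
After op 4 (git add a.txt): modified={b.txt, c.txt} staged={a.txt}
After op 5 (modify f.txt): modified={b.txt, c.txt, f.txt} staged={a.txt}
After op 6 (git reset a.txt): modified={a.txt, b.txt, c.txt, f.txt} staged={none}
After op 7 (git add f.txt): modified={a.txt, b.txt, c.txt} staged={f.txt}
After op 8 (git reset f.txt): modified={a.txt, b.txt, c.txt, f.txt} staged={none}
After op 9 (modify e.txt): modified={a.txt, b.txt, c.txt, e.txt, f.txt} staged={none}
After op 10 (modify d.txt): modified={a.txt, b.txt, c.txt, d.txt, e.txt, f.txt} staged={none}
After op 11 (git add e.txt): modified={a.txt, b.txt, c.txt, d.txt, f.txt} staged={e.txt}
After op 12 (git add b.txt): modified={a.txt, c.txt, d.txt, f.txt} staged={b.txt, e.txt}
After op 13 (git add c.txt): modified={a.txt, d.txt, f.txt} staged={b.txt, c.txt, e.txt}
After op 14 (git commit): modified={a.txt, d.txt, f.txt} staged={none}
After op 15 (git add f.txt): modified={a.txt, d.txt} staged={f.txt}
After op 16 (git reset f.txt): modified={a.txt, d.txt, f.txt} staged={none}
After op 17 (modify e.txt): modified={a.txt, d.txt, e.txt, f.txt} staged={none}
After op 18 (modify c.txt): modified={a.txt, c.txt, d.txt, e.txt, f.txt} staged={none}
After op 19 (git add c.txt): modified={a.txt, d.txt, e.txt, f.txt} staged={c.txt}
After op 20 (git commit): modified={a.txt, d.txt, e.txt, f.txt} staged={none}
After op 21 (git add e.txt): modified={a.txt, d.txt, f.txt} staged={e.txt}
After op 22 (git commit): modified={a.txt, d.txt, f.txt} staged={none}
After op 23 (modify e.txt): modified={a.txt, d.txt, e.txt, f.txt} staged={none}
After op 24 (modify b.txt): modified={a.txt, b.txt, d.txt, e.txt, f.txt} staged={none}
After op 25 (modify f.txt): modified={a.txt, b.txt, d.txt, e.txt, f.txt} staged={none}
Final staged set: {none} -> count=0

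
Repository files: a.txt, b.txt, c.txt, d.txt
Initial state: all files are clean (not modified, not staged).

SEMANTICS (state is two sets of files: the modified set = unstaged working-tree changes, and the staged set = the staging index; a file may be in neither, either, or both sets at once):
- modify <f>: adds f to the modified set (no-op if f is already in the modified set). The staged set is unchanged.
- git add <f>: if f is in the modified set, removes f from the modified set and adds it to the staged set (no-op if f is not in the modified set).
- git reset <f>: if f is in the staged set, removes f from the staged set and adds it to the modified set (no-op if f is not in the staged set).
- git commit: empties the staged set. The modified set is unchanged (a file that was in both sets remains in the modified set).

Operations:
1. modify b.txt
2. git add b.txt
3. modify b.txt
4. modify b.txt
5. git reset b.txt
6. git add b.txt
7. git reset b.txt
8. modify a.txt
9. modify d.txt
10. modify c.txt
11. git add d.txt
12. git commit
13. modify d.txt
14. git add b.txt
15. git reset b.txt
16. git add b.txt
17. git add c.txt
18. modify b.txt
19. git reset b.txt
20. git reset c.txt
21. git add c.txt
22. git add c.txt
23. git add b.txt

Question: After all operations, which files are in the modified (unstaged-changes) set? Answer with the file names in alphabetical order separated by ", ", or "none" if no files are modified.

After op 1 (modify b.txt): modified={b.txt} staged={none}
After op 2 (git add b.txt): modified={none} staged={b.txt}
After op 3 (modify b.txt): modified={b.txt} staged={b.txt}
After op 4 (modify b.txt): modified={b.txt} staged={b.txt}
After op 5 (git reset b.txt): modified={b.txt} staged={none}
After op 6 (git add b.txt): modified={none} staged={b.txt}
After op 7 (git reset b.txt): modified={b.txt} staged={none}
After op 8 (modify a.txt): modified={a.txt, b.txt} staged={none}
After op 9 (modify d.txt): modified={a.txt, b.txt, d.txt} staged={none}
After op 10 (modify c.txt): modified={a.txt, b.txt, c.txt, d.txt} staged={none}
After op 11 (git add d.txt): modified={a.txt, b.txt, c.txt} staged={d.txt}
After op 12 (git commit): modified={a.txt, b.txt, c.txt} staged={none}
After op 13 (modify d.txt): modified={a.txt, b.txt, c.txt, d.txt} staged={none}
After op 14 (git add b.txt): modified={a.txt, c.txt, d.txt} staged={b.txt}
After op 15 (git reset b.txt): modified={a.txt, b.txt, c.txt, d.txt} staged={none}
After op 16 (git add b.txt): modified={a.txt, c.txt, d.txt} staged={b.txt}
After op 17 (git add c.txt): modified={a.txt, d.txt} staged={b.txt, c.txt}
After op 18 (modify b.txt): modified={a.txt, b.txt, d.txt} staged={b.txt, c.txt}
After op 19 (git reset b.txt): modified={a.txt, b.txt, d.txt} staged={c.txt}
After op 20 (git reset c.txt): modified={a.txt, b.txt, c.txt, d.txt} staged={none}
After op 21 (git add c.txt): modified={a.txt, b.txt, d.txt} staged={c.txt}
After op 22 (git add c.txt): modified={a.txt, b.txt, d.txt} staged={c.txt}
After op 23 (git add b.txt): modified={a.txt, d.txt} staged={b.txt, c.txt}

Answer: a.txt, d.txt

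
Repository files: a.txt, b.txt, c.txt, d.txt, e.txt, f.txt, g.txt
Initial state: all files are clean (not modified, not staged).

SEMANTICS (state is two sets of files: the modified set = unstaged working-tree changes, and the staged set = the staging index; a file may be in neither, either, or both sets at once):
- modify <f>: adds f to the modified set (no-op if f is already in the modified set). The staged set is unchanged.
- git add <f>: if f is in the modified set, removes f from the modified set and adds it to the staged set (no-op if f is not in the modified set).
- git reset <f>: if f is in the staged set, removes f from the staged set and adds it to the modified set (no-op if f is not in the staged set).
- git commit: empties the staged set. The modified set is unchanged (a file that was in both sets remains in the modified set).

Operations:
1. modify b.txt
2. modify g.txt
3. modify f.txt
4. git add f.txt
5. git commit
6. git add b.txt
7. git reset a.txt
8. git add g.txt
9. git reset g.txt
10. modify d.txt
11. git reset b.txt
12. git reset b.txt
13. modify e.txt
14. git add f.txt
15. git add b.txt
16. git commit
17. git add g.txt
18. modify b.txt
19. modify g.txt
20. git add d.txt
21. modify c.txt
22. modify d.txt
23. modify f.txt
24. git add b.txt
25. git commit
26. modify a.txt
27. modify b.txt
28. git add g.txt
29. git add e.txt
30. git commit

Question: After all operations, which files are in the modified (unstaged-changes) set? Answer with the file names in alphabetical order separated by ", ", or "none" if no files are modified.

After op 1 (modify b.txt): modified={b.txt} staged={none}
After op 2 (modify g.txt): modified={b.txt, g.txt} staged={none}
After op 3 (modify f.txt): modified={b.txt, f.txt, g.txt} staged={none}
After op 4 (git add f.txt): modified={b.txt, g.txt} staged={f.txt}
After op 5 (git commit): modified={b.txt, g.txt} staged={none}
After op 6 (git add b.txt): modified={g.txt} staged={b.txt}
After op 7 (git reset a.txt): modified={g.txt} staged={b.txt}
After op 8 (git add g.txt): modified={none} staged={b.txt, g.txt}
After op 9 (git reset g.txt): modified={g.txt} staged={b.txt}
After op 10 (modify d.txt): modified={d.txt, g.txt} staged={b.txt}
After op 11 (git reset b.txt): modified={b.txt, d.txt, g.txt} staged={none}
After op 12 (git reset b.txt): modified={b.txt, d.txt, g.txt} staged={none}
After op 13 (modify e.txt): modified={b.txt, d.txt, e.txt, g.txt} staged={none}
After op 14 (git add f.txt): modified={b.txt, d.txt, e.txt, g.txt} staged={none}
After op 15 (git add b.txt): modified={d.txt, e.txt, g.txt} staged={b.txt}
After op 16 (git commit): modified={d.txt, e.txt, g.txt} staged={none}
After op 17 (git add g.txt): modified={d.txt, e.txt} staged={g.txt}
After op 18 (modify b.txt): modified={b.txt, d.txt, e.txt} staged={g.txt}
After op 19 (modify g.txt): modified={b.txt, d.txt, e.txt, g.txt} staged={g.txt}
After op 20 (git add d.txt): modified={b.txt, e.txt, g.txt} staged={d.txt, g.txt}
After op 21 (modify c.txt): modified={b.txt, c.txt, e.txt, g.txt} staged={d.txt, g.txt}
After op 22 (modify d.txt): modified={b.txt, c.txt, d.txt, e.txt, g.txt} staged={d.txt, g.txt}
After op 23 (modify f.txt): modified={b.txt, c.txt, d.txt, e.txt, f.txt, g.txt} staged={d.txt, g.txt}
After op 24 (git add b.txt): modified={c.txt, d.txt, e.txt, f.txt, g.txt} staged={b.txt, d.txt, g.txt}
After op 25 (git commit): modified={c.txt, d.txt, e.txt, f.txt, g.txt} staged={none}
After op 26 (modify a.txt): modified={a.txt, c.txt, d.txt, e.txt, f.txt, g.txt} staged={none}
After op 27 (modify b.txt): modified={a.txt, b.txt, c.txt, d.txt, e.txt, f.txt, g.txt} staged={none}
After op 28 (git add g.txt): modified={a.txt, b.txt, c.txt, d.txt, e.txt, f.txt} staged={g.txt}
After op 29 (git add e.txt): modified={a.txt, b.txt, c.txt, d.txt, f.txt} staged={e.txt, g.txt}
After op 30 (git commit): modified={a.txt, b.txt, c.txt, d.txt, f.txt} staged={none}

Answer: a.txt, b.txt, c.txt, d.txt, f.txt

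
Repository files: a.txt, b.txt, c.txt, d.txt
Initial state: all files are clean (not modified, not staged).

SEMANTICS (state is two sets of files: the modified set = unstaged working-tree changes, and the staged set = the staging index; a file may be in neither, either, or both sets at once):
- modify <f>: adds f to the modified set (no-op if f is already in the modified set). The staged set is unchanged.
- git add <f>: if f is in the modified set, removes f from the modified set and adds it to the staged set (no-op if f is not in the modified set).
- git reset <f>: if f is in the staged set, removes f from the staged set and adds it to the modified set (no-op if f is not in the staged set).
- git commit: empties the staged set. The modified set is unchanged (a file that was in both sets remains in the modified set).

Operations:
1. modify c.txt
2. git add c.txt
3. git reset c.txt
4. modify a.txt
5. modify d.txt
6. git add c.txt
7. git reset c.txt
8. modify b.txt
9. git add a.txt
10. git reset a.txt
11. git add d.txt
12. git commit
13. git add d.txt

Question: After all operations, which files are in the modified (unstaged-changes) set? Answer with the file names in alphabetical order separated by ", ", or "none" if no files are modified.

Answer: a.txt, b.txt, c.txt

Derivation:
After op 1 (modify c.txt): modified={c.txt} staged={none}
After op 2 (git add c.txt): modified={none} staged={c.txt}
After op 3 (git reset c.txt): modified={c.txt} staged={none}
After op 4 (modify a.txt): modified={a.txt, c.txt} staged={none}
After op 5 (modify d.txt): modified={a.txt, c.txt, d.txt} staged={none}
After op 6 (git add c.txt): modified={a.txt, d.txt} staged={c.txt}
After op 7 (git reset c.txt): modified={a.txt, c.txt, d.txt} staged={none}
After op 8 (modify b.txt): modified={a.txt, b.txt, c.txt, d.txt} staged={none}
After op 9 (git add a.txt): modified={b.txt, c.txt, d.txt} staged={a.txt}
After op 10 (git reset a.txt): modified={a.txt, b.txt, c.txt, d.txt} staged={none}
After op 11 (git add d.txt): modified={a.txt, b.txt, c.txt} staged={d.txt}
After op 12 (git commit): modified={a.txt, b.txt, c.txt} staged={none}
After op 13 (git add d.txt): modified={a.txt, b.txt, c.txt} staged={none}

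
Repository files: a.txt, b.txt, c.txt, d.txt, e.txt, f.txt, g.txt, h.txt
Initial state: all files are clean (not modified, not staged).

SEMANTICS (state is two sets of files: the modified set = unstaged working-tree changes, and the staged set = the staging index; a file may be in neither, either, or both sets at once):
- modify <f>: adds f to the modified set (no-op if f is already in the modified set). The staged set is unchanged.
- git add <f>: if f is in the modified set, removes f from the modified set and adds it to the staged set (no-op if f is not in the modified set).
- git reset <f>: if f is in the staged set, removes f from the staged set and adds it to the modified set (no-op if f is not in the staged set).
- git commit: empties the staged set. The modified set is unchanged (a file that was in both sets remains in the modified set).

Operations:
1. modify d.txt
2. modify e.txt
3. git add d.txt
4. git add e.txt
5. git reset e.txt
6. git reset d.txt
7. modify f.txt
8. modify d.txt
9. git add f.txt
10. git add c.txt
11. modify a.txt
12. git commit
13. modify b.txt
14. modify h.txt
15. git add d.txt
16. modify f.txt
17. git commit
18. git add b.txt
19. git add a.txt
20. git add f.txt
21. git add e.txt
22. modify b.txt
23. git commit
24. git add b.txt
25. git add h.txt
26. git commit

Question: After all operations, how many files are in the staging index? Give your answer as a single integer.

Answer: 0

Derivation:
After op 1 (modify d.txt): modified={d.txt} staged={none}
After op 2 (modify e.txt): modified={d.txt, e.txt} staged={none}
After op 3 (git add d.txt): modified={e.txt} staged={d.txt}
After op 4 (git add e.txt): modified={none} staged={d.txt, e.txt}
After op 5 (git reset e.txt): modified={e.txt} staged={d.txt}
After op 6 (git reset d.txt): modified={d.txt, e.txt} staged={none}
After op 7 (modify f.txt): modified={d.txt, e.txt, f.txt} staged={none}
After op 8 (modify d.txt): modified={d.txt, e.txt, f.txt} staged={none}
After op 9 (git add f.txt): modified={d.txt, e.txt} staged={f.txt}
After op 10 (git add c.txt): modified={d.txt, e.txt} staged={f.txt}
After op 11 (modify a.txt): modified={a.txt, d.txt, e.txt} staged={f.txt}
After op 12 (git commit): modified={a.txt, d.txt, e.txt} staged={none}
After op 13 (modify b.txt): modified={a.txt, b.txt, d.txt, e.txt} staged={none}
After op 14 (modify h.txt): modified={a.txt, b.txt, d.txt, e.txt, h.txt} staged={none}
After op 15 (git add d.txt): modified={a.txt, b.txt, e.txt, h.txt} staged={d.txt}
After op 16 (modify f.txt): modified={a.txt, b.txt, e.txt, f.txt, h.txt} staged={d.txt}
After op 17 (git commit): modified={a.txt, b.txt, e.txt, f.txt, h.txt} staged={none}
After op 18 (git add b.txt): modified={a.txt, e.txt, f.txt, h.txt} staged={b.txt}
After op 19 (git add a.txt): modified={e.txt, f.txt, h.txt} staged={a.txt, b.txt}
After op 20 (git add f.txt): modified={e.txt, h.txt} staged={a.txt, b.txt, f.txt}
After op 21 (git add e.txt): modified={h.txt} staged={a.txt, b.txt, e.txt, f.txt}
After op 22 (modify b.txt): modified={b.txt, h.txt} staged={a.txt, b.txt, e.txt, f.txt}
After op 23 (git commit): modified={b.txt, h.txt} staged={none}
After op 24 (git add b.txt): modified={h.txt} staged={b.txt}
After op 25 (git add h.txt): modified={none} staged={b.txt, h.txt}
After op 26 (git commit): modified={none} staged={none}
Final staged set: {none} -> count=0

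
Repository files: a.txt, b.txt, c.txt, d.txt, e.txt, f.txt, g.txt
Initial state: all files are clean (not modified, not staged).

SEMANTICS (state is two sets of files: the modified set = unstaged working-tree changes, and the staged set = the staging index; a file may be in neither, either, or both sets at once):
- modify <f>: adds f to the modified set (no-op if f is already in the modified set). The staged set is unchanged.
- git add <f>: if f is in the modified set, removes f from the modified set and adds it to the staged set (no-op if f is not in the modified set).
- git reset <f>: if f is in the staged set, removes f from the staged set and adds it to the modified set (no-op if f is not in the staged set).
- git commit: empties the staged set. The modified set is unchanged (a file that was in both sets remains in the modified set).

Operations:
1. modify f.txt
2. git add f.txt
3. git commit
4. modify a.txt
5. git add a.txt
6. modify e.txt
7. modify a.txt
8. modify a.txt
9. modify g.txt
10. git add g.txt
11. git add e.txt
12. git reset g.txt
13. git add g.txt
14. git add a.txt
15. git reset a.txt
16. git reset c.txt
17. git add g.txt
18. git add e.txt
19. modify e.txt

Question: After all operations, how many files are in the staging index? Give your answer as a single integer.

Answer: 2

Derivation:
After op 1 (modify f.txt): modified={f.txt} staged={none}
After op 2 (git add f.txt): modified={none} staged={f.txt}
After op 3 (git commit): modified={none} staged={none}
After op 4 (modify a.txt): modified={a.txt} staged={none}
After op 5 (git add a.txt): modified={none} staged={a.txt}
After op 6 (modify e.txt): modified={e.txt} staged={a.txt}
After op 7 (modify a.txt): modified={a.txt, e.txt} staged={a.txt}
After op 8 (modify a.txt): modified={a.txt, e.txt} staged={a.txt}
After op 9 (modify g.txt): modified={a.txt, e.txt, g.txt} staged={a.txt}
After op 10 (git add g.txt): modified={a.txt, e.txt} staged={a.txt, g.txt}
After op 11 (git add e.txt): modified={a.txt} staged={a.txt, e.txt, g.txt}
After op 12 (git reset g.txt): modified={a.txt, g.txt} staged={a.txt, e.txt}
After op 13 (git add g.txt): modified={a.txt} staged={a.txt, e.txt, g.txt}
After op 14 (git add a.txt): modified={none} staged={a.txt, e.txt, g.txt}
After op 15 (git reset a.txt): modified={a.txt} staged={e.txt, g.txt}
After op 16 (git reset c.txt): modified={a.txt} staged={e.txt, g.txt}
After op 17 (git add g.txt): modified={a.txt} staged={e.txt, g.txt}
After op 18 (git add e.txt): modified={a.txt} staged={e.txt, g.txt}
After op 19 (modify e.txt): modified={a.txt, e.txt} staged={e.txt, g.txt}
Final staged set: {e.txt, g.txt} -> count=2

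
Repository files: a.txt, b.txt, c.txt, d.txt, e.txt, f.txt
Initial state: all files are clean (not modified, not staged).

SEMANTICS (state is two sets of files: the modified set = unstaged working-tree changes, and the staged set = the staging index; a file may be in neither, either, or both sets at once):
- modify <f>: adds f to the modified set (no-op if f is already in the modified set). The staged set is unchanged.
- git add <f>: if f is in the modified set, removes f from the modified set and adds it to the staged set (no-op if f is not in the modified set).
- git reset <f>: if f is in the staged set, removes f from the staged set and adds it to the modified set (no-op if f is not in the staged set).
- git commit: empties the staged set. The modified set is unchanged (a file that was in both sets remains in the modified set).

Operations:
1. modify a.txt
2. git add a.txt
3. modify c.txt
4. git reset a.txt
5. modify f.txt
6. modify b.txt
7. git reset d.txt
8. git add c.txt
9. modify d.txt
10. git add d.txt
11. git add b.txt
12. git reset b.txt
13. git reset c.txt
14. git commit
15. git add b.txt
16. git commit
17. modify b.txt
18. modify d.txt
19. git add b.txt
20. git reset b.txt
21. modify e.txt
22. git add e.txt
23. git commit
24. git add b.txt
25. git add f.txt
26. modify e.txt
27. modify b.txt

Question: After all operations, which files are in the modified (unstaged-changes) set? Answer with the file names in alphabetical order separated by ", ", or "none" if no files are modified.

After op 1 (modify a.txt): modified={a.txt} staged={none}
After op 2 (git add a.txt): modified={none} staged={a.txt}
After op 3 (modify c.txt): modified={c.txt} staged={a.txt}
After op 4 (git reset a.txt): modified={a.txt, c.txt} staged={none}
After op 5 (modify f.txt): modified={a.txt, c.txt, f.txt} staged={none}
After op 6 (modify b.txt): modified={a.txt, b.txt, c.txt, f.txt} staged={none}
After op 7 (git reset d.txt): modified={a.txt, b.txt, c.txt, f.txt} staged={none}
After op 8 (git add c.txt): modified={a.txt, b.txt, f.txt} staged={c.txt}
After op 9 (modify d.txt): modified={a.txt, b.txt, d.txt, f.txt} staged={c.txt}
After op 10 (git add d.txt): modified={a.txt, b.txt, f.txt} staged={c.txt, d.txt}
After op 11 (git add b.txt): modified={a.txt, f.txt} staged={b.txt, c.txt, d.txt}
After op 12 (git reset b.txt): modified={a.txt, b.txt, f.txt} staged={c.txt, d.txt}
After op 13 (git reset c.txt): modified={a.txt, b.txt, c.txt, f.txt} staged={d.txt}
After op 14 (git commit): modified={a.txt, b.txt, c.txt, f.txt} staged={none}
After op 15 (git add b.txt): modified={a.txt, c.txt, f.txt} staged={b.txt}
After op 16 (git commit): modified={a.txt, c.txt, f.txt} staged={none}
After op 17 (modify b.txt): modified={a.txt, b.txt, c.txt, f.txt} staged={none}
After op 18 (modify d.txt): modified={a.txt, b.txt, c.txt, d.txt, f.txt} staged={none}
After op 19 (git add b.txt): modified={a.txt, c.txt, d.txt, f.txt} staged={b.txt}
After op 20 (git reset b.txt): modified={a.txt, b.txt, c.txt, d.txt, f.txt} staged={none}
After op 21 (modify e.txt): modified={a.txt, b.txt, c.txt, d.txt, e.txt, f.txt} staged={none}
After op 22 (git add e.txt): modified={a.txt, b.txt, c.txt, d.txt, f.txt} staged={e.txt}
After op 23 (git commit): modified={a.txt, b.txt, c.txt, d.txt, f.txt} staged={none}
After op 24 (git add b.txt): modified={a.txt, c.txt, d.txt, f.txt} staged={b.txt}
After op 25 (git add f.txt): modified={a.txt, c.txt, d.txt} staged={b.txt, f.txt}
After op 26 (modify e.txt): modified={a.txt, c.txt, d.txt, e.txt} staged={b.txt, f.txt}
After op 27 (modify b.txt): modified={a.txt, b.txt, c.txt, d.txt, e.txt} staged={b.txt, f.txt}

Answer: a.txt, b.txt, c.txt, d.txt, e.txt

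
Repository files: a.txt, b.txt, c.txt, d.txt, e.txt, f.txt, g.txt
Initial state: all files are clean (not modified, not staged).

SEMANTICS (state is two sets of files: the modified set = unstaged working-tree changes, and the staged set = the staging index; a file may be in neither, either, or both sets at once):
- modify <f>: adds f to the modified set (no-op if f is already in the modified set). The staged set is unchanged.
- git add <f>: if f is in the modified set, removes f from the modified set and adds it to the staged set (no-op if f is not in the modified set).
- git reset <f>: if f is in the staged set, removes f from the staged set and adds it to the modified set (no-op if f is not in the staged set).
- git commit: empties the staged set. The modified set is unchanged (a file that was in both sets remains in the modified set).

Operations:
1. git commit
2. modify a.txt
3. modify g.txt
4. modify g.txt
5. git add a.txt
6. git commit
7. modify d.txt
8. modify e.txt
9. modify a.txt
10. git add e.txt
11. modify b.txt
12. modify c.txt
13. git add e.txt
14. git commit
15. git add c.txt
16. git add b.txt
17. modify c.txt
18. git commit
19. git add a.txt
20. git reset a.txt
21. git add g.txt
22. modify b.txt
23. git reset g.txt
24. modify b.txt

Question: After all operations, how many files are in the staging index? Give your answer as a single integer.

Answer: 0

Derivation:
After op 1 (git commit): modified={none} staged={none}
After op 2 (modify a.txt): modified={a.txt} staged={none}
After op 3 (modify g.txt): modified={a.txt, g.txt} staged={none}
After op 4 (modify g.txt): modified={a.txt, g.txt} staged={none}
After op 5 (git add a.txt): modified={g.txt} staged={a.txt}
After op 6 (git commit): modified={g.txt} staged={none}
After op 7 (modify d.txt): modified={d.txt, g.txt} staged={none}
After op 8 (modify e.txt): modified={d.txt, e.txt, g.txt} staged={none}
After op 9 (modify a.txt): modified={a.txt, d.txt, e.txt, g.txt} staged={none}
After op 10 (git add e.txt): modified={a.txt, d.txt, g.txt} staged={e.txt}
After op 11 (modify b.txt): modified={a.txt, b.txt, d.txt, g.txt} staged={e.txt}
After op 12 (modify c.txt): modified={a.txt, b.txt, c.txt, d.txt, g.txt} staged={e.txt}
After op 13 (git add e.txt): modified={a.txt, b.txt, c.txt, d.txt, g.txt} staged={e.txt}
After op 14 (git commit): modified={a.txt, b.txt, c.txt, d.txt, g.txt} staged={none}
After op 15 (git add c.txt): modified={a.txt, b.txt, d.txt, g.txt} staged={c.txt}
After op 16 (git add b.txt): modified={a.txt, d.txt, g.txt} staged={b.txt, c.txt}
After op 17 (modify c.txt): modified={a.txt, c.txt, d.txt, g.txt} staged={b.txt, c.txt}
After op 18 (git commit): modified={a.txt, c.txt, d.txt, g.txt} staged={none}
After op 19 (git add a.txt): modified={c.txt, d.txt, g.txt} staged={a.txt}
After op 20 (git reset a.txt): modified={a.txt, c.txt, d.txt, g.txt} staged={none}
After op 21 (git add g.txt): modified={a.txt, c.txt, d.txt} staged={g.txt}
After op 22 (modify b.txt): modified={a.txt, b.txt, c.txt, d.txt} staged={g.txt}
After op 23 (git reset g.txt): modified={a.txt, b.txt, c.txt, d.txt, g.txt} staged={none}
After op 24 (modify b.txt): modified={a.txt, b.txt, c.txt, d.txt, g.txt} staged={none}
Final staged set: {none} -> count=0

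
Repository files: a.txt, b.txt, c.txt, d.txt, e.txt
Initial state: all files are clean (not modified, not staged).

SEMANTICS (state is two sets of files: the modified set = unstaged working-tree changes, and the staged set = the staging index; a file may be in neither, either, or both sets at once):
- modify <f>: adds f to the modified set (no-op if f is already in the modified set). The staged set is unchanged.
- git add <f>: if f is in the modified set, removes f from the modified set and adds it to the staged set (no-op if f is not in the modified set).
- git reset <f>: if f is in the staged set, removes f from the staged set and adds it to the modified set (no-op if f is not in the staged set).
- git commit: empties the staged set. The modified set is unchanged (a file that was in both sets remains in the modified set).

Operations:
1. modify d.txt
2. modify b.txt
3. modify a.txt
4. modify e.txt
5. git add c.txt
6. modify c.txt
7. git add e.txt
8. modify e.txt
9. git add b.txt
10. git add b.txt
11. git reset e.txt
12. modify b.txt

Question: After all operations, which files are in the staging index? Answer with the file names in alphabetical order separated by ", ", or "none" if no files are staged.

Answer: b.txt

Derivation:
After op 1 (modify d.txt): modified={d.txt} staged={none}
After op 2 (modify b.txt): modified={b.txt, d.txt} staged={none}
After op 3 (modify a.txt): modified={a.txt, b.txt, d.txt} staged={none}
After op 4 (modify e.txt): modified={a.txt, b.txt, d.txt, e.txt} staged={none}
After op 5 (git add c.txt): modified={a.txt, b.txt, d.txt, e.txt} staged={none}
After op 6 (modify c.txt): modified={a.txt, b.txt, c.txt, d.txt, e.txt} staged={none}
After op 7 (git add e.txt): modified={a.txt, b.txt, c.txt, d.txt} staged={e.txt}
After op 8 (modify e.txt): modified={a.txt, b.txt, c.txt, d.txt, e.txt} staged={e.txt}
After op 9 (git add b.txt): modified={a.txt, c.txt, d.txt, e.txt} staged={b.txt, e.txt}
After op 10 (git add b.txt): modified={a.txt, c.txt, d.txt, e.txt} staged={b.txt, e.txt}
After op 11 (git reset e.txt): modified={a.txt, c.txt, d.txt, e.txt} staged={b.txt}
After op 12 (modify b.txt): modified={a.txt, b.txt, c.txt, d.txt, e.txt} staged={b.txt}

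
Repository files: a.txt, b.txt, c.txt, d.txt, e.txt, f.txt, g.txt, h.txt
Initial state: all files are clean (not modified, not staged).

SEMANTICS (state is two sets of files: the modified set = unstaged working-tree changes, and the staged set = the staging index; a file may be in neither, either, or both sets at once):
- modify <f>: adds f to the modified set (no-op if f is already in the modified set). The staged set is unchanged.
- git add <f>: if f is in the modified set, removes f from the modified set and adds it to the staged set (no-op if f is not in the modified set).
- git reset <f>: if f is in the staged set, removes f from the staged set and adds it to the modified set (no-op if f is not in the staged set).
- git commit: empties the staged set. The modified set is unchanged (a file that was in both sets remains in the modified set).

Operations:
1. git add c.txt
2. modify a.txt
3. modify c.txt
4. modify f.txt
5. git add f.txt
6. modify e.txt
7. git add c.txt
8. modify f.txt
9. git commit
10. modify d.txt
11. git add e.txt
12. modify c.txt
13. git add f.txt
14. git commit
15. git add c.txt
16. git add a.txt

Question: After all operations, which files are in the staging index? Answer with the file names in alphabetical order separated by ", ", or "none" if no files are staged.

After op 1 (git add c.txt): modified={none} staged={none}
After op 2 (modify a.txt): modified={a.txt} staged={none}
After op 3 (modify c.txt): modified={a.txt, c.txt} staged={none}
After op 4 (modify f.txt): modified={a.txt, c.txt, f.txt} staged={none}
After op 5 (git add f.txt): modified={a.txt, c.txt} staged={f.txt}
After op 6 (modify e.txt): modified={a.txt, c.txt, e.txt} staged={f.txt}
After op 7 (git add c.txt): modified={a.txt, e.txt} staged={c.txt, f.txt}
After op 8 (modify f.txt): modified={a.txt, e.txt, f.txt} staged={c.txt, f.txt}
After op 9 (git commit): modified={a.txt, e.txt, f.txt} staged={none}
After op 10 (modify d.txt): modified={a.txt, d.txt, e.txt, f.txt} staged={none}
After op 11 (git add e.txt): modified={a.txt, d.txt, f.txt} staged={e.txt}
After op 12 (modify c.txt): modified={a.txt, c.txt, d.txt, f.txt} staged={e.txt}
After op 13 (git add f.txt): modified={a.txt, c.txt, d.txt} staged={e.txt, f.txt}
After op 14 (git commit): modified={a.txt, c.txt, d.txt} staged={none}
After op 15 (git add c.txt): modified={a.txt, d.txt} staged={c.txt}
After op 16 (git add a.txt): modified={d.txt} staged={a.txt, c.txt}

Answer: a.txt, c.txt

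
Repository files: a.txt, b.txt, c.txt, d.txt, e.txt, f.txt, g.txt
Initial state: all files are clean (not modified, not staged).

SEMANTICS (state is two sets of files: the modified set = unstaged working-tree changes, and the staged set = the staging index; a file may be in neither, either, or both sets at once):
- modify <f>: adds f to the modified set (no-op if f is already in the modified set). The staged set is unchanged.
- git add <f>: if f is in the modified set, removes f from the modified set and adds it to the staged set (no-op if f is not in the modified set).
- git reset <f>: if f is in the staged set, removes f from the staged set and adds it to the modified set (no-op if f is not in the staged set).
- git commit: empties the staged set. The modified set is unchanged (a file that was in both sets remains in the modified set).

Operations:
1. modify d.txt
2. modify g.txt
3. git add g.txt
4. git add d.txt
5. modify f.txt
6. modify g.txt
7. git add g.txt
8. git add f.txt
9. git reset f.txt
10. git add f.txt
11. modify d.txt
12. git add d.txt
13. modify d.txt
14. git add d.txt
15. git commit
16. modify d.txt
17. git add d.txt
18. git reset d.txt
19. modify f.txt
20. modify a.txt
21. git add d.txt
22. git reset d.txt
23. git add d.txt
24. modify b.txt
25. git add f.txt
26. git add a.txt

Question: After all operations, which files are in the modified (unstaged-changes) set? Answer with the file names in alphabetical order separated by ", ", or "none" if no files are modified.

After op 1 (modify d.txt): modified={d.txt} staged={none}
After op 2 (modify g.txt): modified={d.txt, g.txt} staged={none}
After op 3 (git add g.txt): modified={d.txt} staged={g.txt}
After op 4 (git add d.txt): modified={none} staged={d.txt, g.txt}
After op 5 (modify f.txt): modified={f.txt} staged={d.txt, g.txt}
After op 6 (modify g.txt): modified={f.txt, g.txt} staged={d.txt, g.txt}
After op 7 (git add g.txt): modified={f.txt} staged={d.txt, g.txt}
After op 8 (git add f.txt): modified={none} staged={d.txt, f.txt, g.txt}
After op 9 (git reset f.txt): modified={f.txt} staged={d.txt, g.txt}
After op 10 (git add f.txt): modified={none} staged={d.txt, f.txt, g.txt}
After op 11 (modify d.txt): modified={d.txt} staged={d.txt, f.txt, g.txt}
After op 12 (git add d.txt): modified={none} staged={d.txt, f.txt, g.txt}
After op 13 (modify d.txt): modified={d.txt} staged={d.txt, f.txt, g.txt}
After op 14 (git add d.txt): modified={none} staged={d.txt, f.txt, g.txt}
After op 15 (git commit): modified={none} staged={none}
After op 16 (modify d.txt): modified={d.txt} staged={none}
After op 17 (git add d.txt): modified={none} staged={d.txt}
After op 18 (git reset d.txt): modified={d.txt} staged={none}
After op 19 (modify f.txt): modified={d.txt, f.txt} staged={none}
After op 20 (modify a.txt): modified={a.txt, d.txt, f.txt} staged={none}
After op 21 (git add d.txt): modified={a.txt, f.txt} staged={d.txt}
After op 22 (git reset d.txt): modified={a.txt, d.txt, f.txt} staged={none}
After op 23 (git add d.txt): modified={a.txt, f.txt} staged={d.txt}
After op 24 (modify b.txt): modified={a.txt, b.txt, f.txt} staged={d.txt}
After op 25 (git add f.txt): modified={a.txt, b.txt} staged={d.txt, f.txt}
After op 26 (git add a.txt): modified={b.txt} staged={a.txt, d.txt, f.txt}

Answer: b.txt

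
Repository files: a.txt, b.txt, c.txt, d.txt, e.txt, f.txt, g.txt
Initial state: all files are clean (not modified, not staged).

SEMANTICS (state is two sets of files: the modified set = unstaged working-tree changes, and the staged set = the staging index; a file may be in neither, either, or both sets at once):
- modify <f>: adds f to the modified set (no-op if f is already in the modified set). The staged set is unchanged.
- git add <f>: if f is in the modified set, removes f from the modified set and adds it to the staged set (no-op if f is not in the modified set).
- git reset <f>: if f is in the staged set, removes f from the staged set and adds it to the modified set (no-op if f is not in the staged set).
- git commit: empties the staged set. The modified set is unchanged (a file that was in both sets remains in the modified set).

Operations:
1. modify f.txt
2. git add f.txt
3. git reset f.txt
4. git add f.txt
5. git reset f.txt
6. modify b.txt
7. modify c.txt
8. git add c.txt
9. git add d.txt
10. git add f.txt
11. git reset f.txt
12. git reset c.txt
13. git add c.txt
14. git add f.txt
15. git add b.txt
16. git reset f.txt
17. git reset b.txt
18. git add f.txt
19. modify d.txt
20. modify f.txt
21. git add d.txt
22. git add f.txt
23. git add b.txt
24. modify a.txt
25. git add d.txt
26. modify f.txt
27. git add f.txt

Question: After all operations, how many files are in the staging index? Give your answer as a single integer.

After op 1 (modify f.txt): modified={f.txt} staged={none}
After op 2 (git add f.txt): modified={none} staged={f.txt}
After op 3 (git reset f.txt): modified={f.txt} staged={none}
After op 4 (git add f.txt): modified={none} staged={f.txt}
After op 5 (git reset f.txt): modified={f.txt} staged={none}
After op 6 (modify b.txt): modified={b.txt, f.txt} staged={none}
After op 7 (modify c.txt): modified={b.txt, c.txt, f.txt} staged={none}
After op 8 (git add c.txt): modified={b.txt, f.txt} staged={c.txt}
After op 9 (git add d.txt): modified={b.txt, f.txt} staged={c.txt}
After op 10 (git add f.txt): modified={b.txt} staged={c.txt, f.txt}
After op 11 (git reset f.txt): modified={b.txt, f.txt} staged={c.txt}
After op 12 (git reset c.txt): modified={b.txt, c.txt, f.txt} staged={none}
After op 13 (git add c.txt): modified={b.txt, f.txt} staged={c.txt}
After op 14 (git add f.txt): modified={b.txt} staged={c.txt, f.txt}
After op 15 (git add b.txt): modified={none} staged={b.txt, c.txt, f.txt}
After op 16 (git reset f.txt): modified={f.txt} staged={b.txt, c.txt}
After op 17 (git reset b.txt): modified={b.txt, f.txt} staged={c.txt}
After op 18 (git add f.txt): modified={b.txt} staged={c.txt, f.txt}
After op 19 (modify d.txt): modified={b.txt, d.txt} staged={c.txt, f.txt}
After op 20 (modify f.txt): modified={b.txt, d.txt, f.txt} staged={c.txt, f.txt}
After op 21 (git add d.txt): modified={b.txt, f.txt} staged={c.txt, d.txt, f.txt}
After op 22 (git add f.txt): modified={b.txt} staged={c.txt, d.txt, f.txt}
After op 23 (git add b.txt): modified={none} staged={b.txt, c.txt, d.txt, f.txt}
After op 24 (modify a.txt): modified={a.txt} staged={b.txt, c.txt, d.txt, f.txt}
After op 25 (git add d.txt): modified={a.txt} staged={b.txt, c.txt, d.txt, f.txt}
After op 26 (modify f.txt): modified={a.txt, f.txt} staged={b.txt, c.txt, d.txt, f.txt}
After op 27 (git add f.txt): modified={a.txt} staged={b.txt, c.txt, d.txt, f.txt}
Final staged set: {b.txt, c.txt, d.txt, f.txt} -> count=4

Answer: 4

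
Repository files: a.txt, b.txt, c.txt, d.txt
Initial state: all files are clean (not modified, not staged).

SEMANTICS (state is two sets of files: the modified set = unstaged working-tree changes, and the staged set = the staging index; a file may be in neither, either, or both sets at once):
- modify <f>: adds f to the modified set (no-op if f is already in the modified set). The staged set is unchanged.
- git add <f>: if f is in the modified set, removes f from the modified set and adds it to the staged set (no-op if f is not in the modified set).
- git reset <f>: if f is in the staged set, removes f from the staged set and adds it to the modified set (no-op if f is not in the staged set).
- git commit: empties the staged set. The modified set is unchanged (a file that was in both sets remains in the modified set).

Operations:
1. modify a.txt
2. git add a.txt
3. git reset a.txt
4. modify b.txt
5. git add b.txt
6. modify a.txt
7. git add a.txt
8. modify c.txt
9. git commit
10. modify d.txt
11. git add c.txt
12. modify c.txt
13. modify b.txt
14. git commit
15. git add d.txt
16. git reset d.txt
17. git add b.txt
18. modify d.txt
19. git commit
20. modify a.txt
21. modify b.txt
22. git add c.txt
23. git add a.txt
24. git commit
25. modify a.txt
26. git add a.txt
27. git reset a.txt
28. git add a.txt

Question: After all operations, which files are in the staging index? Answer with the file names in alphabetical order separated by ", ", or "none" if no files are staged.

After op 1 (modify a.txt): modified={a.txt} staged={none}
After op 2 (git add a.txt): modified={none} staged={a.txt}
After op 3 (git reset a.txt): modified={a.txt} staged={none}
After op 4 (modify b.txt): modified={a.txt, b.txt} staged={none}
After op 5 (git add b.txt): modified={a.txt} staged={b.txt}
After op 6 (modify a.txt): modified={a.txt} staged={b.txt}
After op 7 (git add a.txt): modified={none} staged={a.txt, b.txt}
After op 8 (modify c.txt): modified={c.txt} staged={a.txt, b.txt}
After op 9 (git commit): modified={c.txt} staged={none}
After op 10 (modify d.txt): modified={c.txt, d.txt} staged={none}
After op 11 (git add c.txt): modified={d.txt} staged={c.txt}
After op 12 (modify c.txt): modified={c.txt, d.txt} staged={c.txt}
After op 13 (modify b.txt): modified={b.txt, c.txt, d.txt} staged={c.txt}
After op 14 (git commit): modified={b.txt, c.txt, d.txt} staged={none}
After op 15 (git add d.txt): modified={b.txt, c.txt} staged={d.txt}
After op 16 (git reset d.txt): modified={b.txt, c.txt, d.txt} staged={none}
After op 17 (git add b.txt): modified={c.txt, d.txt} staged={b.txt}
After op 18 (modify d.txt): modified={c.txt, d.txt} staged={b.txt}
After op 19 (git commit): modified={c.txt, d.txt} staged={none}
After op 20 (modify a.txt): modified={a.txt, c.txt, d.txt} staged={none}
After op 21 (modify b.txt): modified={a.txt, b.txt, c.txt, d.txt} staged={none}
After op 22 (git add c.txt): modified={a.txt, b.txt, d.txt} staged={c.txt}
After op 23 (git add a.txt): modified={b.txt, d.txt} staged={a.txt, c.txt}
After op 24 (git commit): modified={b.txt, d.txt} staged={none}
After op 25 (modify a.txt): modified={a.txt, b.txt, d.txt} staged={none}
After op 26 (git add a.txt): modified={b.txt, d.txt} staged={a.txt}
After op 27 (git reset a.txt): modified={a.txt, b.txt, d.txt} staged={none}
After op 28 (git add a.txt): modified={b.txt, d.txt} staged={a.txt}

Answer: a.txt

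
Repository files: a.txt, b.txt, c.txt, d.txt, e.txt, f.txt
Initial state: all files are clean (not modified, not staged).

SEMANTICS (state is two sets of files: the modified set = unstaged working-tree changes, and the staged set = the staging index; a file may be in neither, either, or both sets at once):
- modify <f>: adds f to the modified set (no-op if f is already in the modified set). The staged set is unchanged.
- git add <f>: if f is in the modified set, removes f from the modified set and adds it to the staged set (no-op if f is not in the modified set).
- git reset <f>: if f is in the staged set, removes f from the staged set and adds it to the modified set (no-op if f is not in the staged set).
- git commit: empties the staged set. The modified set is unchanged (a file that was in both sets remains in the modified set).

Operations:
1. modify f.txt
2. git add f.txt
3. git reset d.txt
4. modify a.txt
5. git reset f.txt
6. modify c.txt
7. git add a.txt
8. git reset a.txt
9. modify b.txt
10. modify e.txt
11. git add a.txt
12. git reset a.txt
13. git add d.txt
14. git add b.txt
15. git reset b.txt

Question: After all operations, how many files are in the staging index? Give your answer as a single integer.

After op 1 (modify f.txt): modified={f.txt} staged={none}
After op 2 (git add f.txt): modified={none} staged={f.txt}
After op 3 (git reset d.txt): modified={none} staged={f.txt}
After op 4 (modify a.txt): modified={a.txt} staged={f.txt}
After op 5 (git reset f.txt): modified={a.txt, f.txt} staged={none}
After op 6 (modify c.txt): modified={a.txt, c.txt, f.txt} staged={none}
After op 7 (git add a.txt): modified={c.txt, f.txt} staged={a.txt}
After op 8 (git reset a.txt): modified={a.txt, c.txt, f.txt} staged={none}
After op 9 (modify b.txt): modified={a.txt, b.txt, c.txt, f.txt} staged={none}
After op 10 (modify e.txt): modified={a.txt, b.txt, c.txt, e.txt, f.txt} staged={none}
After op 11 (git add a.txt): modified={b.txt, c.txt, e.txt, f.txt} staged={a.txt}
After op 12 (git reset a.txt): modified={a.txt, b.txt, c.txt, e.txt, f.txt} staged={none}
After op 13 (git add d.txt): modified={a.txt, b.txt, c.txt, e.txt, f.txt} staged={none}
After op 14 (git add b.txt): modified={a.txt, c.txt, e.txt, f.txt} staged={b.txt}
After op 15 (git reset b.txt): modified={a.txt, b.txt, c.txt, e.txt, f.txt} staged={none}
Final staged set: {none} -> count=0

Answer: 0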